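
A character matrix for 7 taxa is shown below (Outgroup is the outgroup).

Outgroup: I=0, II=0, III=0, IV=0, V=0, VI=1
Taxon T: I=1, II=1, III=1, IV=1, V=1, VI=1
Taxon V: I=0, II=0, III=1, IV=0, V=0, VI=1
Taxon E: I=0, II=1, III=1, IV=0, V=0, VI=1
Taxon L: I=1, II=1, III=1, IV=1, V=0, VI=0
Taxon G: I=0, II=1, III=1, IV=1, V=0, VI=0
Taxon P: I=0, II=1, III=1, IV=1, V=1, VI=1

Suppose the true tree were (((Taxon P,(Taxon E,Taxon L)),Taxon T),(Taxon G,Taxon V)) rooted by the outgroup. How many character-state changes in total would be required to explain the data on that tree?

12

Map each character onto (((Taxon P,(Taxon E,Taxon L)),Taxon T),(Taxon G,Taxon V)) (rooted by Outgroup) and count the minimum state changes it requires (Fitch parsimony):
I: 2; II: 2; III: 1; IV: 3; V: 2; VI: 2.
Total tree length = 12.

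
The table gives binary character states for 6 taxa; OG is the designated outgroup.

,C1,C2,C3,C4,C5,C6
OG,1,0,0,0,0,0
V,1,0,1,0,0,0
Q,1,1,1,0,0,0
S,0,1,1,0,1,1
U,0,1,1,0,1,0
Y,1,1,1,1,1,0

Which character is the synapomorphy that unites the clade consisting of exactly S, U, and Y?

Character polarity is set by the outgroup: the derived state is whichever differs from the outgroup's state, so for C1 the derived state is '0', and for the remaining characters it is '1'.
Only S and U show the derived state '0' for C1, supporting them as a clade.
C2: derived state '1' in Q, S, U, and Y only — synapomorphy for {Q, S, U, Y}.
All ingroup taxa share the derived state '1' for C3; it defines the ingroup but does not resolve relationships within it.
C4: derived state '1' in Y only — an autapomorphy, so it tells us nothing about relationships among taxa.
C5: derived state '1' in S, U, and Y only — synapomorphy for {S, U, Y}.
C6 (derived state '1') is unique to S (autapomorphy; uninformative for grouping).
Most parsimonious ingroup topology: (V,(Q,((S,U),Y))).
The clade {S, U, Y} is supported by C5: its derived state '1' occurs in exactly those taxa and in no other taxon (including the outgroup).

C5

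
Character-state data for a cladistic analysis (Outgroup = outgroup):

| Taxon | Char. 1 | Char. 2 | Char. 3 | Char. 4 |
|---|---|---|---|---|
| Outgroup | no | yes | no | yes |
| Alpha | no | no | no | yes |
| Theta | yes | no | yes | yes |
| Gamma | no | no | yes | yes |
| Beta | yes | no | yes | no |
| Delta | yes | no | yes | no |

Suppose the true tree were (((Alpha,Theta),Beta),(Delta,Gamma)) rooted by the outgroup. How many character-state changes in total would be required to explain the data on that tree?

Map each character onto (((Alpha,Theta),Beta),(Delta,Gamma)) (rooted by Outgroup) and count the minimum state changes it requires (Fitch parsimony):
Char. 1: 3; Char. 2: 1; Char. 3: 2; Char. 4: 2.
Total tree length = 8.

8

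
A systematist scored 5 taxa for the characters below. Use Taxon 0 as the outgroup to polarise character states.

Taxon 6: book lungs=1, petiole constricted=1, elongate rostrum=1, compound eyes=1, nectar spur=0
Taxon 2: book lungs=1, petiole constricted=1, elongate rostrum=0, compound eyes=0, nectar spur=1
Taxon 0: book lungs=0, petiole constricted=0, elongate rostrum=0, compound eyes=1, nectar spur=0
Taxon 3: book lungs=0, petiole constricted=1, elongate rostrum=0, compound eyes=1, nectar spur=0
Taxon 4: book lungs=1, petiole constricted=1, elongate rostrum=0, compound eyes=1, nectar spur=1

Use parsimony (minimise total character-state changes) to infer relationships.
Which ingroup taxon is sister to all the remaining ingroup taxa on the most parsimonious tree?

Character polarity is set by the outgroup: the derived state is whichever differs from the outgroup's state, so for compound eyes the derived state is '0', and for the remaining characters it is '1'.
Only Taxon 2, Taxon 4, and Taxon 6 show the derived state '1' for book lungs, supporting them as a clade.
petiole constricted (derived state '1') is shared by all ingroup taxa — unites the whole ingroup.
elongate rostrum: derived state '1' in Taxon 6 only — an autapomorphy, so it tells us nothing about relationships among taxa.
compound eyes (derived state '0') is unique to Taxon 2 (autapomorphy; uninformative for grouping).
Only Taxon 2 and Taxon 4 show the derived state '1' for nectar spur, supporting them as a clade.
Most parsimonious ingroup topology: ((Taxon 6,(Taxon 4,Taxon 2)),Taxon 3).
Taxon 3 is sister to the clade containing all other ingroup taxa, so it is the earliest-diverging (most basal) ingroup lineage.

Taxon 3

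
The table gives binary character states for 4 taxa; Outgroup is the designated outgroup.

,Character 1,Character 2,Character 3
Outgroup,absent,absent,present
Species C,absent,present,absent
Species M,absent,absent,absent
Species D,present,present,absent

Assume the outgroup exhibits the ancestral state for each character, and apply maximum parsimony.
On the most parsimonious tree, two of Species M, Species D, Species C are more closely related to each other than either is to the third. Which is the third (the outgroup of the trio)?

Species M

Character polarity is set by the outgroup: the derived state is whichever differs from the outgroup's state, so for Character 3 the derived state is 'absent', and for the remaining characters it is 'present'.
Character 1 (derived state 'present') is unique to Species D (autapomorphy; uninformative for grouping).
Character 2: derived state 'present' in Species C and Species D only — synapomorphy for {Species C, Species D}.
All ingroup taxa share the derived state 'absent' for Character 3; it defines the ingroup but does not resolve relationships within it.
Most parsimonious ingroup topology: ((Species C,Species D),Species M).
Species D and Species C share a more recent common ancestor with each other than either does with Species M, so Species M is the least closely related of the three.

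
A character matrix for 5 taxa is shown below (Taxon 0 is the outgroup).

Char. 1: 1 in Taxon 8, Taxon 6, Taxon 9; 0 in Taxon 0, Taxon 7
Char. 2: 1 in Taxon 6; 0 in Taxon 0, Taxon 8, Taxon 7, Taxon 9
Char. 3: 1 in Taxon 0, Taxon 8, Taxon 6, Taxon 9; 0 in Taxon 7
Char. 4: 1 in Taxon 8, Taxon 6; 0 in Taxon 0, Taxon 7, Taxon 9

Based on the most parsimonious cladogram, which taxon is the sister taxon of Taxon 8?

Character polarity is set by the outgroup: the derived state is whichever differs from the outgroup's state, so for Char. 3 the derived state is '0', and for the remaining characters it is '1'.
Char. 1 (derived state '1') is shared by Taxon 6, Taxon 8, and Taxon 9 — a synapomorphy uniting that clade.
Char. 2: derived state '1' in Taxon 6 only — an autapomorphy, so it tells us nothing about relationships among taxa.
Char. 3: derived state '0' in Taxon 7 only — an autapomorphy, so it tells us nothing about relationships among taxa.
Char. 4 (derived state '1') is shared by Taxon 6 and Taxon 8 — a synapomorphy uniting that clade.
Most parsimonious ingroup topology: (((Taxon 8,Taxon 6),Taxon 9),Taxon 7).
Taxon 8 and Taxon 6 form a cherry on this tree, so they are sister taxa.

Taxon 6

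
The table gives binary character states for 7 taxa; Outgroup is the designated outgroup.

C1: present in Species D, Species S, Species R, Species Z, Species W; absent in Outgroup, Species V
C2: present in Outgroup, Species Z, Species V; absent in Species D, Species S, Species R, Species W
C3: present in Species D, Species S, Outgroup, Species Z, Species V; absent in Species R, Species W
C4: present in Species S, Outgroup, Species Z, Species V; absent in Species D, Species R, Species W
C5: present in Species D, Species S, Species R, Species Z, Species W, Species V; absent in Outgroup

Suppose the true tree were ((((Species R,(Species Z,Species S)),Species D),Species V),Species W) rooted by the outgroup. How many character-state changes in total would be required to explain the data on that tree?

11

Map each character onto ((((Species R,(Species Z,Species S)),Species D),Species V),Species W) (rooted by Outgroup) and count the minimum state changes it requires (Fitch parsimony):
C1: 2; C2: 3; C3: 2; C4: 3; C5: 1.
Total tree length = 11.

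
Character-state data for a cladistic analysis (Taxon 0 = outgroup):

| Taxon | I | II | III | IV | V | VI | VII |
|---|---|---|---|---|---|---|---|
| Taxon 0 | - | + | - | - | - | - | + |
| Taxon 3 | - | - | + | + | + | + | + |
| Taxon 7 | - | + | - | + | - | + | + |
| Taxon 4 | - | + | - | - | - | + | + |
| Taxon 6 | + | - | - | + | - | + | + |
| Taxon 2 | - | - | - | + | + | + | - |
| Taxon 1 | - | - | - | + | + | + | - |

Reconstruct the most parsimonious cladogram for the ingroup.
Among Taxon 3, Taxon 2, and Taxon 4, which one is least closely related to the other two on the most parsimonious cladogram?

Character polarity is set by the outgroup: the derived state is whichever differs from the outgroup's state, so for II, VII the derived state is '-', and for the remaining characters it is '+'.
I (derived state '+') is unique to Taxon 6 (autapomorphy; uninformative for grouping).
II (derived state '-') is shared by Taxon 1, Taxon 2, Taxon 3, and Taxon 6 — a synapomorphy uniting that clade.
III: derived state '+' in Taxon 3 only — an autapomorphy, so it tells us nothing about relationships among taxa.
IV (derived state '+') is shared by Taxon 1, Taxon 2, Taxon 3, Taxon 6, and Taxon 7 — a synapomorphy uniting that clade.
V (derived state '+') is shared by Taxon 1, Taxon 2, and Taxon 3 — a synapomorphy uniting that clade.
All ingroup taxa share the derived state '+' for VI; it defines the ingroup but does not resolve relationships within it.
VII: derived state '-' in Taxon 1 and Taxon 2 only — synapomorphy for {Taxon 1, Taxon 2}.
Most parsimonious ingroup topology: ((((Taxon 3,(Taxon 2,Taxon 1)),Taxon 6),Taxon 7),Taxon 4).
Taxon 2 and Taxon 3 share a more recent common ancestor with each other than either does with Taxon 4, so Taxon 4 is the least closely related of the three.

Taxon 4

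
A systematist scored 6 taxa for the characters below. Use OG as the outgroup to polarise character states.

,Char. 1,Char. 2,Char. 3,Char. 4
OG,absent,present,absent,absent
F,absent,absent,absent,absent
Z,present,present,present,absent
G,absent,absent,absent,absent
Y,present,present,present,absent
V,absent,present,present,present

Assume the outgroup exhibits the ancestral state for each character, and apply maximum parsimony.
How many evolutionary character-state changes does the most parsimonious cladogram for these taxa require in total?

4

Character polarity is set by the outgroup: the derived state is whichever differs from the outgroup's state, so for Char. 2 the derived state is 'absent', and for the remaining characters it is 'present'.
Char. 1 (derived state 'present') is shared by Y and Z — a synapomorphy uniting that clade.
Char. 2: derived state 'absent' in F and G only — synapomorphy for {F, G}.
Char. 3 (derived state 'present') is shared by V, Y, and Z — a synapomorphy uniting that clade.
Char. 4 (derived state 'present') is unique to V (autapomorphy; uninformative for grouping).
Most parsimonious ingroup topology: ((F,G),((Z,Y),V)).
Changes per character on this tree: Char. 1: 1; Char. 2: 1; Char. 3: 1; Char. 4: 1.
Total = 4.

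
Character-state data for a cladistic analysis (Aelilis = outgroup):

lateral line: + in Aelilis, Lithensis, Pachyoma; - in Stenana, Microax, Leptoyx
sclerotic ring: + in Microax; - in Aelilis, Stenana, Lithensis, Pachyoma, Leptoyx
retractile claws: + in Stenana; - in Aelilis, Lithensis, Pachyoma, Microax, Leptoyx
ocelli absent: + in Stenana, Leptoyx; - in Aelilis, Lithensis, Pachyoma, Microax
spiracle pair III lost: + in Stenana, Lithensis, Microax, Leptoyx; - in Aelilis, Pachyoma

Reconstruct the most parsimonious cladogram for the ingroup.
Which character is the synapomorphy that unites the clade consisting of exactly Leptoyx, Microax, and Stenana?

Character polarity is set by the outgroup: the derived state is whichever differs from the outgroup's state, so for lateral line the derived state is '-', and for the remaining characters it is '+'.
lateral line: derived state '-' in Leptoyx, Microax, and Stenana only — synapomorphy for {Leptoyx, Microax, Stenana}.
sclerotic ring (derived state '+') is unique to Microax (autapomorphy; uninformative for grouping).
retractile claws: derived state '+' in Stenana only — an autapomorphy, so it tells us nothing about relationships among taxa.
ocelli absent: derived state '+' in Leptoyx and Stenana only — synapomorphy for {Leptoyx, Stenana}.
spiracle pair III lost: derived state '+' in Leptoyx, Lithensis, Microax, and Stenana only — synapomorphy for {Leptoyx, Lithensis, Microax, Stenana}.
Most parsimonious ingroup topology: ((((Stenana,Leptoyx),Microax),Lithensis),Pachyoma).
The clade {Leptoyx, Microax, Stenana} is supported by lateral line: its derived state '-' occurs in exactly those taxa and in no other taxon (including the outgroup).

lateral line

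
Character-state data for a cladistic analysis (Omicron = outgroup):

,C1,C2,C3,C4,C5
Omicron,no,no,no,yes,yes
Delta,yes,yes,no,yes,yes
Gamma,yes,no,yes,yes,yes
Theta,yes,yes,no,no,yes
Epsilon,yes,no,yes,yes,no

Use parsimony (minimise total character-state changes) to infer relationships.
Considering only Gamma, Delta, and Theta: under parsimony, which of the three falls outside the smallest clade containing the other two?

Character polarity is set by the outgroup: the derived state is whichever differs from the outgroup's state, so for C4, C5 the derived state is 'no', and for the remaining characters it is 'yes'.
C1 (derived state 'yes') is shared by all ingroup taxa — unites the whole ingroup.
Only Delta and Theta show the derived state 'yes' for C2, supporting them as a clade.
Only Epsilon and Gamma show the derived state 'yes' for C3, supporting them as a clade.
C4 (derived state 'no') is unique to Theta (autapomorphy; uninformative for grouping).
C5: derived state 'no' in Epsilon only — an autapomorphy, so it tells us nothing about relationships among taxa.
Most parsimonious ingroup topology: ((Delta,Theta),(Gamma,Epsilon)).
Delta and Theta share a more recent common ancestor with each other than either does with Gamma, so Gamma is the least closely related of the three.

Gamma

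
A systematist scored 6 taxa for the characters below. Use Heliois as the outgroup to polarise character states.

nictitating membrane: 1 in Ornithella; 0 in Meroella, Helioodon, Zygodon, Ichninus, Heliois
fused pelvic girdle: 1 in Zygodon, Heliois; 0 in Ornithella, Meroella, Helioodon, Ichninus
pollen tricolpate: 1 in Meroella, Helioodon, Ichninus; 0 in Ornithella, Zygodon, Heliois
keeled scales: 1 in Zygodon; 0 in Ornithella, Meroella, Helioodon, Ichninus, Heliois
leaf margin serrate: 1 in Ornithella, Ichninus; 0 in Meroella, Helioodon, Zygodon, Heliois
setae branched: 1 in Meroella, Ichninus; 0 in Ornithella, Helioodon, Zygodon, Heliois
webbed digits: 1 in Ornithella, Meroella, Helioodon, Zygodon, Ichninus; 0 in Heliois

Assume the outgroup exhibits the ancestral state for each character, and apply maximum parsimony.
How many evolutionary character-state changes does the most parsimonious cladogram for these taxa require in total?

8

Character polarity is set by the outgroup: the derived state is whichever differs from the outgroup's state, so for fused pelvic girdle the derived state is '0', and for the remaining characters it is '1'.
nictitating membrane (derived state '1') is unique to Ornithella (autapomorphy; uninformative for grouping).
fused pelvic girdle: derived state '0' in Helioodon, Ichninus, Meroella, and Ornithella only — synapomorphy for {Helioodon, Ichninus, Meroella, Ornithella}.
Only Helioodon, Ichninus, and Meroella show the derived state '1' for pollen tricolpate, supporting them as a clade.
keeled scales: derived state '1' in Zygodon only — an autapomorphy, so it tells us nothing about relationships among taxa.
leaf margin serrate groups Ichninus and Ornithella, which is incompatible with the clades supported by the remaining characters; treating it as convergent (homoplasy) costs fewer steps than any alternative tree.
setae branched: derived state '1' in Ichninus and Meroella only — synapomorphy for {Ichninus, Meroella}.
webbed digits (derived state '1') is shared by all ingroup taxa — unites the whole ingroup.
Most parsimonious ingroup topology: ((((Ichninus,Meroella),Helioodon),Ornithella),Zygodon).
Changes per character on this tree: nictitating membrane: 1; fused pelvic girdle: 1; pollen tricolpate: 1; keeled scales: 1; leaf margin serrate: 2; setae branched: 1; webbed digits: 1.
Total = 8.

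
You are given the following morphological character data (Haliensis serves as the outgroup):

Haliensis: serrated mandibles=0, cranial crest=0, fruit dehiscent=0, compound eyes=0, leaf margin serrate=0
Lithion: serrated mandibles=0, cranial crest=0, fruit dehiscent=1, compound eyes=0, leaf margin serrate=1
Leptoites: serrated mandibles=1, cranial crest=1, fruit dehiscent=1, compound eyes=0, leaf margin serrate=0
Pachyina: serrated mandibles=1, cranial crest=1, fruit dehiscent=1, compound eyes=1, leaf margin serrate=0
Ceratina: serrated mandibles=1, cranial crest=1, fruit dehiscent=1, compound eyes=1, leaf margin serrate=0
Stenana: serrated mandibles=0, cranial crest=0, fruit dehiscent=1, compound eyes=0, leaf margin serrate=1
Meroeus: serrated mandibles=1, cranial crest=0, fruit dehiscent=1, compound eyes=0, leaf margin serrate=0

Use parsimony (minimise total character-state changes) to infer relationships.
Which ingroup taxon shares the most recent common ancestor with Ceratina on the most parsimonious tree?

Pachyina

The outgroup has state '0' for every character, so '1' is the derived state throughout.
serrated mandibles: derived state '1' in Ceratina, Leptoites, Meroeus, and Pachyina only — synapomorphy for {Ceratina, Leptoites, Meroeus, Pachyina}.
cranial crest: derived state '1' in Ceratina, Leptoites, and Pachyina only — synapomorphy for {Ceratina, Leptoites, Pachyina}.
fruit dehiscent (derived state '1') is shared by all ingroup taxa — unites the whole ingroup.
compound eyes: derived state '1' in Ceratina and Pachyina only — synapomorphy for {Ceratina, Pachyina}.
leaf margin serrate (derived state '1') is shared by Lithion and Stenana — a synapomorphy uniting that clade.
Most parsimonious ingroup topology: ((Lithion,Stenana),((Leptoites,(Pachyina,Ceratina)),Meroeus)).
Ceratina and Pachyina form a cherry on this tree, so they are sister taxa.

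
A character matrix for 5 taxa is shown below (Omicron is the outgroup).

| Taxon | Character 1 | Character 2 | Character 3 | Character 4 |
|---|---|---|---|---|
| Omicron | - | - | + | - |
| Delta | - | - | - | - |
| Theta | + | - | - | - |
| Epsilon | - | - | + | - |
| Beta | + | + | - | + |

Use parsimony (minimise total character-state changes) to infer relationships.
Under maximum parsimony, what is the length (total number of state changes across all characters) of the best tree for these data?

4

Character polarity is set by the outgroup: the derived state is whichever differs from the outgroup's state, so for Character 3 the derived state is '-', and for the remaining characters it is '+'.
Character 1: derived state '+' in Beta and Theta only — synapomorphy for {Beta, Theta}.
Character 2 (derived state '+') is unique to Beta (autapomorphy; uninformative for grouping).
Character 3 (derived state '-') is shared by Beta, Delta, and Theta — a synapomorphy uniting that clade.
Character 4 (derived state '+') is unique to Beta (autapomorphy; uninformative for grouping).
Most parsimonious ingroup topology: (((Theta,Beta),Delta),Epsilon).
Changes per character on this tree: Character 1: 1; Character 2: 1; Character 3: 1; Character 4: 1.
Total = 4.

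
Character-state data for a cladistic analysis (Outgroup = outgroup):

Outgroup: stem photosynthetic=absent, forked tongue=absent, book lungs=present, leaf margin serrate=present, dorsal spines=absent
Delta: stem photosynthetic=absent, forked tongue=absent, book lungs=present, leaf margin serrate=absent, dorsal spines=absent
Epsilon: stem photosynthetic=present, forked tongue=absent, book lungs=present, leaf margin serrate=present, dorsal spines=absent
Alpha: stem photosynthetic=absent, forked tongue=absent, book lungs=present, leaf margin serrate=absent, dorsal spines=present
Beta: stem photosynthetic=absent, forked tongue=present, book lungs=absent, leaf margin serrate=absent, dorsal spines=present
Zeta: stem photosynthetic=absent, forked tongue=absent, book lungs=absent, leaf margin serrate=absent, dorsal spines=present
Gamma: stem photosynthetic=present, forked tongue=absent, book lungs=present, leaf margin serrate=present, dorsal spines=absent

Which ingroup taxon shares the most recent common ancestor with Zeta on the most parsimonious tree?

Beta

Character polarity is set by the outgroup: the derived state is whichever differs from the outgroup's state, so for book lungs, leaf margin serrate the derived state is 'absent', and for the remaining characters it is 'present'.
stem photosynthetic: derived state 'present' in Epsilon and Gamma only — synapomorphy for {Epsilon, Gamma}.
forked tongue (derived state 'present') is unique to Beta (autapomorphy; uninformative for grouping).
book lungs (derived state 'absent') is shared by Beta and Zeta — a synapomorphy uniting that clade.
leaf margin serrate (derived state 'absent') is shared by Alpha, Beta, Delta, and Zeta — a synapomorphy uniting that clade.
dorsal spines (derived state 'present') is shared by Alpha, Beta, and Zeta — a synapomorphy uniting that clade.
Most parsimonious ingroup topology: ((Delta,(Alpha,(Beta,Zeta))),(Epsilon,Gamma)).
Zeta and Beta form a cherry on this tree, so they are sister taxa.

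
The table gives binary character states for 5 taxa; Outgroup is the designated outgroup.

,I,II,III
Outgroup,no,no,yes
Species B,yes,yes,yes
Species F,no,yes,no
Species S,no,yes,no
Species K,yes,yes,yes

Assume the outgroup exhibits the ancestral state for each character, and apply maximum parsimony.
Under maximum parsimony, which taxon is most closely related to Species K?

Species B

Character polarity is set by the outgroup: the derived state is whichever differs from the outgroup's state, so for III the derived state is 'no', and for the remaining characters it is 'yes'.
Only Species B and Species K show the derived state 'yes' for I, supporting them as a clade.
All ingroup taxa share the derived state 'yes' for II; it defines the ingroup but does not resolve relationships within it.
III (derived state 'no') is shared by Species F and Species S — a synapomorphy uniting that clade.
Most parsimonious ingroup topology: ((Species B,Species K),(Species F,Species S)).
Species K and Species B form a cherry on this tree, so they are sister taxa.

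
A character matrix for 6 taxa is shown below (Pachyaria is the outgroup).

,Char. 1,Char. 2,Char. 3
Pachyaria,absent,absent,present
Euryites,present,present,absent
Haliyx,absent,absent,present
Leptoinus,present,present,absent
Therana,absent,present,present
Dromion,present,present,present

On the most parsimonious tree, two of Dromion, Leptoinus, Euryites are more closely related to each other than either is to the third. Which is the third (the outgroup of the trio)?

Character polarity is set by the outgroup: the derived state is whichever differs from the outgroup's state, so for Char. 3 the derived state is 'absent', and for the remaining characters it is 'present'.
Only Dromion, Euryites, and Leptoinus show the derived state 'present' for Char. 1, supporting them as a clade.
Char. 2 (derived state 'present') is shared by Dromion, Euryites, Leptoinus, and Therana — a synapomorphy uniting that clade.
Only Euryites and Leptoinus show the derived state 'absent' for Char. 3, supporting them as a clade.
Most parsimonious ingroup topology: ((((Euryites,Leptoinus),Dromion),Therana),Haliyx).
Euryites and Leptoinus share a more recent common ancestor with each other than either does with Dromion, so Dromion is the least closely related of the three.

Dromion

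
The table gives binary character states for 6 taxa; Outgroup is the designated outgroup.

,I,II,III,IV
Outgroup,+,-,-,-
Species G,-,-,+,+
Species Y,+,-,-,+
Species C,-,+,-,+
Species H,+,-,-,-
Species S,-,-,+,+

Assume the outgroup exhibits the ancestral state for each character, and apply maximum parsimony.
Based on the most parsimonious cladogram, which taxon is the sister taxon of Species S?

Species G

Character polarity is set by the outgroup: the derived state is whichever differs from the outgroup's state, so for I the derived state is '-', and for the remaining characters it is '+'.
I (derived state '-') is shared by Species C, Species G, and Species S — a synapomorphy uniting that clade.
II: derived state '+' in Species C only — an autapomorphy, so it tells us nothing about relationships among taxa.
III (derived state '+') is shared by Species G and Species S — a synapomorphy uniting that clade.
IV (derived state '+') is shared by Species C, Species G, Species S, and Species Y — a synapomorphy uniting that clade.
Most parsimonious ingroup topology: ((((Species G,Species S),Species C),Species Y),Species H).
Species S and Species G form a cherry on this tree, so they are sister taxa.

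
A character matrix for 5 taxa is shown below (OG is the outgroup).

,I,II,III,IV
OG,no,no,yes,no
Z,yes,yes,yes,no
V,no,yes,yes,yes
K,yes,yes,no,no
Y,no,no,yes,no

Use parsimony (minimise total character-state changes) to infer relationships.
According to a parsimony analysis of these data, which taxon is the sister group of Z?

Character polarity is set by the outgroup: the derived state is whichever differs from the outgroup's state, so for III the derived state is 'no', and for the remaining characters it is 'yes'.
I (derived state 'yes') is shared by K and Z — a synapomorphy uniting that clade.
Only K, V, and Z show the derived state 'yes' for II, supporting them as a clade.
III: derived state 'no' in K only — an autapomorphy, so it tells us nothing about relationships among taxa.
IV (derived state 'yes') is unique to V (autapomorphy; uninformative for grouping).
Most parsimonious ingroup topology: (((Z,K),V),Y).
Z and K form a cherry on this tree, so they are sister taxa.

K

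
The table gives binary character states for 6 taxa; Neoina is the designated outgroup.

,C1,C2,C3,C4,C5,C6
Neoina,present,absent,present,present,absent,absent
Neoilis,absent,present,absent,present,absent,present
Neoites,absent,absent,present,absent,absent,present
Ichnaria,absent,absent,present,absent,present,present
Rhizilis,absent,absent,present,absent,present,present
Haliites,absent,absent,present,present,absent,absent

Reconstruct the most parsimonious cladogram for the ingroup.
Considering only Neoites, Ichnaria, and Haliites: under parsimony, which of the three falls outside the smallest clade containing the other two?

Haliites

Character polarity is set by the outgroup: the derived state is whichever differs from the outgroup's state, so for C1, C3, C4 the derived state is 'absent', and for the remaining characters it is 'present'.
C1 (derived state 'absent') is shared by all ingroup taxa — unites the whole ingroup.
C2: derived state 'present' in Neoilis only — an autapomorphy, so it tells us nothing about relationships among taxa.
C3: derived state 'absent' in Neoilis only — an autapomorphy, so it tells us nothing about relationships among taxa.
C4 (derived state 'absent') is shared by Ichnaria, Neoites, and Rhizilis — a synapomorphy uniting that clade.
Only Ichnaria and Rhizilis show the derived state 'present' for C5, supporting them as a clade.
C6 (derived state 'present') is shared by Ichnaria, Neoilis, Neoites, and Rhizilis — a synapomorphy uniting that clade.
Most parsimonious ingroup topology: ((Neoilis,(Neoites,(Ichnaria,Rhizilis))),Haliites).
Ichnaria and Neoites share a more recent common ancestor with each other than either does with Haliites, so Haliites is the least closely related of the three.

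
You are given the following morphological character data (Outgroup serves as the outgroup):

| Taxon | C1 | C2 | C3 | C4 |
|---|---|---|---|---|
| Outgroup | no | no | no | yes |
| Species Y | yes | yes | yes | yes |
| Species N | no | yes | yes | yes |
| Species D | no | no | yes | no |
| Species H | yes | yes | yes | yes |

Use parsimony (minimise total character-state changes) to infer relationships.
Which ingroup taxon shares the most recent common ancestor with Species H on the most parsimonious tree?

Species Y

Character polarity is set by the outgroup: the derived state is whichever differs from the outgroup's state, so for C4 the derived state is 'no', and for the remaining characters it is 'yes'.
Only Species H and Species Y show the derived state 'yes' for C1, supporting them as a clade.
Only Species H, Species N, and Species Y show the derived state 'yes' for C2, supporting them as a clade.
C3 (derived state 'yes') is shared by all ingroup taxa — unites the whole ingroup.
C4 (derived state 'no') is unique to Species D (autapomorphy; uninformative for grouping).
Most parsimonious ingroup topology: (((Species Y,Species H),Species N),Species D).
Species H and Species Y form a cherry on this tree, so they are sister taxa.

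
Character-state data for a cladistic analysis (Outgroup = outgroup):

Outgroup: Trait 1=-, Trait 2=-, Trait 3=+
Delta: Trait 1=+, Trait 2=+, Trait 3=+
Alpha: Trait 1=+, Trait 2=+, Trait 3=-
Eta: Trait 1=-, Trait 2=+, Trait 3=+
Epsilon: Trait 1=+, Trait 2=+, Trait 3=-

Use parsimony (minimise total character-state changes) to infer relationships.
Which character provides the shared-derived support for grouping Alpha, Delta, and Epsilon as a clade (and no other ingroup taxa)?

Character polarity is set by the outgroup: the derived state is whichever differs from the outgroup's state, so for Trait 3 the derived state is '-', and for the remaining characters it is '+'.
Trait 1 (derived state '+') is shared by Alpha, Delta, and Epsilon — a synapomorphy uniting that clade.
Trait 2 (derived state '+') is shared by all ingroup taxa — unites the whole ingroup.
Trait 3 (derived state '-') is shared by Alpha and Epsilon — a synapomorphy uniting that clade.
Most parsimonious ingroup topology: ((Delta,(Alpha,Epsilon)),Eta).
The clade {Alpha, Delta, Epsilon} is supported by Trait 1: its derived state '+' occurs in exactly those taxa and in no other taxon (including the outgroup).

Trait 1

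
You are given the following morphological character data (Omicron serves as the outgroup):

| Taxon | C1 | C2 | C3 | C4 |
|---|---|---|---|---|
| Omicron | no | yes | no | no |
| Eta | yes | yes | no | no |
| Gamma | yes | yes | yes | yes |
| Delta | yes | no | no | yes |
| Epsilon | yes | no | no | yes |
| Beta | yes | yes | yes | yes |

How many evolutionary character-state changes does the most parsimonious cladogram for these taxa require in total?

4

Character polarity is set by the outgroup: the derived state is whichever differs from the outgroup's state, so for C2 the derived state is 'no', and for the remaining characters it is 'yes'.
C1 (derived state 'yes') is shared by all ingroup taxa — unites the whole ingroup.
C2 (derived state 'no') is shared by Delta and Epsilon — a synapomorphy uniting that clade.
C3: derived state 'yes' in Beta and Gamma only — synapomorphy for {Beta, Gamma}.
Only Beta, Delta, Epsilon, and Gamma show the derived state 'yes' for C4, supporting them as a clade.
Most parsimonious ingroup topology: (Eta,((Gamma,Beta),(Delta,Epsilon))).
Changes per character on this tree: C1: 1; C2: 1; C3: 1; C4: 1.
Total = 4.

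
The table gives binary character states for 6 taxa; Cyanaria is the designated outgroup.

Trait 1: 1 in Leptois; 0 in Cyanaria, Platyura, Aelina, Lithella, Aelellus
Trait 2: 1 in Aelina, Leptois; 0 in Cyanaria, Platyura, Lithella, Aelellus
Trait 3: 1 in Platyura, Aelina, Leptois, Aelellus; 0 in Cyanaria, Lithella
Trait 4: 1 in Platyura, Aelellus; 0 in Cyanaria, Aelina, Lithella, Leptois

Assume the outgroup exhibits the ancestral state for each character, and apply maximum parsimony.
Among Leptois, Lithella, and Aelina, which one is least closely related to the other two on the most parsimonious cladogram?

Lithella

The outgroup has state '0' for every character, so '1' is the derived state throughout.
Trait 1 (derived state '1') is unique to Leptois (autapomorphy; uninformative for grouping).
Only Aelina and Leptois show the derived state '1' for Trait 2, supporting them as a clade.
Trait 3 (derived state '1') is shared by Aelellus, Aelina, Leptois, and Platyura — a synapomorphy uniting that clade.
Trait 4 (derived state '1') is shared by Aelellus and Platyura — a synapomorphy uniting that clade.
Most parsimonious ingroup topology: (((Platyura,Aelellus),(Aelina,Leptois)),Lithella).
Aelina and Leptois share a more recent common ancestor with each other than either does with Lithella, so Lithella is the least closely related of the three.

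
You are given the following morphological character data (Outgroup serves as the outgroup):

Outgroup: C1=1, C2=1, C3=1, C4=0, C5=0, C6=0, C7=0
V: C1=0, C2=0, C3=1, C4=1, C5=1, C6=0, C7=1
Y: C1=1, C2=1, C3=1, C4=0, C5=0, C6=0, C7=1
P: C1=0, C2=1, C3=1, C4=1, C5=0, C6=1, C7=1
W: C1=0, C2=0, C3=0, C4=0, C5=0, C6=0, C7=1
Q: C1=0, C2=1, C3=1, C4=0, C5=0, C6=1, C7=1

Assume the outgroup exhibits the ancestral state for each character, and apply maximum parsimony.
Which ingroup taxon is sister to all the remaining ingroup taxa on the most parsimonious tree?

Character polarity is set by the outgroup: the derived state is whichever differs from the outgroup's state, so for C1, C2, C3 the derived state is '0', and for the remaining characters it is '1'.
C1 (derived state '0') is shared by P, Q, V, and W — a synapomorphy uniting that clade.
C2 (derived state '0') is shared by V and W — a synapomorphy uniting that clade.
C3 (derived state '0') is unique to W (autapomorphy; uninformative for grouping).
C4 groups P and V, which is incompatible with the clades supported by the remaining characters; treating it as convergent (homoplasy) costs fewer steps than any alternative tree.
C5 (derived state '1') is unique to V (autapomorphy; uninformative for grouping).
C6: derived state '1' in P and Q only — synapomorphy for {P, Q}.
C7 (derived state '1') is shared by all ingroup taxa — unites the whole ingroup.
Most parsimonious ingroup topology: (((V,W),(P,Q)),Y).
Y is sister to the clade containing all other ingroup taxa, so it is the earliest-diverging (most basal) ingroup lineage.

Y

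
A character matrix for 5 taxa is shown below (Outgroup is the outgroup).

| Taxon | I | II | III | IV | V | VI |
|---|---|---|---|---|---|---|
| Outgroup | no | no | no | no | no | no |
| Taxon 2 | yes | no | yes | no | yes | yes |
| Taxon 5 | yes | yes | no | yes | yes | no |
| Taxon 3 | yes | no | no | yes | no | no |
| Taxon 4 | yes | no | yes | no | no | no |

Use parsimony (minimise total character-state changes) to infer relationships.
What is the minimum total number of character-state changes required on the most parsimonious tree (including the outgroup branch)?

The outgroup has state 'no' for every character, so 'yes' is the derived state throughout.
I (derived state 'yes') is shared by all ingroup taxa — unites the whole ingroup.
II: derived state 'yes' in Taxon 5 only — an autapomorphy, so it tells us nothing about relationships among taxa.
Only Taxon 2 and Taxon 4 show the derived state 'yes' for III, supporting them as a clade.
Only Taxon 3 and Taxon 5 show the derived state 'yes' for IV, supporting them as a clade.
V groups Taxon 2 and Taxon 5, which is incompatible with the clades supported by the remaining characters; treating it as convergent (homoplasy) costs fewer steps than any alternative tree.
VI (derived state 'yes') is unique to Taxon 2 (autapomorphy; uninformative for grouping).
Most parsimonious ingroup topology: ((Taxon 2,Taxon 4),(Taxon 5,Taxon 3)).
Changes per character on this tree: I: 1; II: 1; III: 1; IV: 1; V: 2; VI: 1.
Total = 7.

7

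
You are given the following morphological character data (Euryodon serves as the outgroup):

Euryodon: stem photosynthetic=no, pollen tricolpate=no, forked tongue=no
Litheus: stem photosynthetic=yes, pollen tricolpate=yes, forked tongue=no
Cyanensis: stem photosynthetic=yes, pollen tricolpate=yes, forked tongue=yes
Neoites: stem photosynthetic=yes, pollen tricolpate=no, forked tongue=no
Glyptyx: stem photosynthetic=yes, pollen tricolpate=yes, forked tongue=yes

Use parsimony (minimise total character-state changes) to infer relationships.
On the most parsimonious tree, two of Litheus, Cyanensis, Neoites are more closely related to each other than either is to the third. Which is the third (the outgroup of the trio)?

Neoites

The outgroup has state 'no' for every character, so 'yes' is the derived state throughout.
stem photosynthetic (derived state 'yes') is shared by all ingroup taxa — unites the whole ingroup.
Only Cyanensis, Glyptyx, and Litheus show the derived state 'yes' for pollen tricolpate, supporting them as a clade.
forked tongue: derived state 'yes' in Cyanensis and Glyptyx only — synapomorphy for {Cyanensis, Glyptyx}.
Most parsimonious ingroup topology: ((Litheus,(Cyanensis,Glyptyx)),Neoites).
Litheus and Cyanensis share a more recent common ancestor with each other than either does with Neoites, so Neoites is the least closely related of the three.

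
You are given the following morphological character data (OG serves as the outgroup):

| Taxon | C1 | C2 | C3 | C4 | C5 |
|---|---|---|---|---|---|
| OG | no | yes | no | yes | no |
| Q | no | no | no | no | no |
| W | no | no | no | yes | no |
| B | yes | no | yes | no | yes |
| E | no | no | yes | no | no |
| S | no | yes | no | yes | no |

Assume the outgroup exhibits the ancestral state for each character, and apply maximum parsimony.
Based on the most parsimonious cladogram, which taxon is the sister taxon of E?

Character polarity is set by the outgroup: the derived state is whichever differs from the outgroup's state, so for C2, C4 the derived state is 'no', and for the remaining characters it is 'yes'.
C1 (derived state 'yes') is unique to B (autapomorphy; uninformative for grouping).
Only B, E, Q, and W show the derived state 'no' for C2, supporting them as a clade.
Only B and E show the derived state 'yes' for C3, supporting them as a clade.
C4: derived state 'no' in B, E, and Q only — synapomorphy for {B, E, Q}.
C5 (derived state 'yes') is unique to B (autapomorphy; uninformative for grouping).
Most parsimonious ingroup topology: (((Q,(B,E)),W),S).
E and B form a cherry on this tree, so they are sister taxa.

B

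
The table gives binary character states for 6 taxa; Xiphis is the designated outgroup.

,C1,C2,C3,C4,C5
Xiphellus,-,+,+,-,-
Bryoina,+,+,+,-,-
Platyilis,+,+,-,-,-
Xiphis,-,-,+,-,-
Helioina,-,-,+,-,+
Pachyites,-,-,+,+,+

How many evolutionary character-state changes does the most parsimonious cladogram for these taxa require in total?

Character polarity is set by the outgroup: the derived state is whichever differs from the outgroup's state, so for C3 the derived state is '-', and for the remaining characters it is '+'.
C1: derived state '+' in Bryoina and Platyilis only — synapomorphy for {Bryoina, Platyilis}.
Only Bryoina, Platyilis, and Xiphellus show the derived state '+' for C2, supporting them as a clade.
C3 (derived state '-') is unique to Platyilis (autapomorphy; uninformative for grouping).
C4 (derived state '+') is unique to Pachyites (autapomorphy; uninformative for grouping).
Only Helioina and Pachyites show the derived state '+' for C5, supporting them as a clade.
Most parsimonious ingroup topology: (((Platyilis,Bryoina),Xiphellus),(Helioina,Pachyites)).
Changes per character on this tree: C1: 1; C2: 1; C3: 1; C4: 1; C5: 1.
Total = 5.

5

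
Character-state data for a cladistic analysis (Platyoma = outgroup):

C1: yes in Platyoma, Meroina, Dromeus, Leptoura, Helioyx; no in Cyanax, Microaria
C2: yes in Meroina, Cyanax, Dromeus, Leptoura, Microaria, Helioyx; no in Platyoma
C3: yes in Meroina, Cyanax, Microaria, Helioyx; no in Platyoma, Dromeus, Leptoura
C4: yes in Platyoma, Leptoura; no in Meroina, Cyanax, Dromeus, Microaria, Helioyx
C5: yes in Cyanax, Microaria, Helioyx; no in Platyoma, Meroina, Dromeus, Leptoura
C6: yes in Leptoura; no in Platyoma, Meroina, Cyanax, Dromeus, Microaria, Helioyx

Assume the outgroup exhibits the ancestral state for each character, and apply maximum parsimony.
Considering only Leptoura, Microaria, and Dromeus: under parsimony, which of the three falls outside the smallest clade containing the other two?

Character polarity is set by the outgroup: the derived state is whichever differs from the outgroup's state, so for C1, C4 the derived state is 'no', and for the remaining characters it is 'yes'.
Only Cyanax and Microaria show the derived state 'no' for C1, supporting them as a clade.
All ingroup taxa share the derived state 'yes' for C2; it defines the ingroup but does not resolve relationships within it.
C3 (derived state 'yes') is shared by Cyanax, Helioyx, Meroina, and Microaria — a synapomorphy uniting that clade.
C4 (derived state 'no') is shared by Cyanax, Dromeus, Helioyx, Meroina, and Microaria — a synapomorphy uniting that clade.
Only Cyanax, Helioyx, and Microaria show the derived state 'yes' for C5, supporting them as a clade.
C6: derived state 'yes' in Leptoura only — an autapomorphy, so it tells us nothing about relationships among taxa.
Most parsimonious ingroup topology: (((Meroina,((Cyanax,Microaria),Helioyx)),Dromeus),Leptoura).
Dromeus and Microaria share a more recent common ancestor with each other than either does with Leptoura, so Leptoura is the least closely related of the three.

Leptoura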